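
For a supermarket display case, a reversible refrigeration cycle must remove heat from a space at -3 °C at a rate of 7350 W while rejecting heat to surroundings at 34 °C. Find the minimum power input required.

T_H = 34 °C → 34 + 273.15 = 307.15 K.
T_C = -3 °C → -3 + 273.15 = 270.15 K.
For a reversible refrigerator, COP_R = T_C/(T_H − T_C) = 270.15/37.00 = 7.3014.
W = Q_C/COP_R = 7350/7.3014 = 1007 W.

Ẇ_in ≈ 1007 W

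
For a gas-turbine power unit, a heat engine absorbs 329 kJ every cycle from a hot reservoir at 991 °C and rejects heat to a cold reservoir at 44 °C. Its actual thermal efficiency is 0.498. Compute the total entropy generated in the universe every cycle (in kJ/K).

T_H = 991 °C → 991 + 273.15 = 1264.15 K.
T_C = 44 °C → 44 + 273.15 = 317.15 K.
W = η·Q_H = 0.498 × 329 = 163.8 kJ, so Q_C = Q_H − W = 165.2 kJ.
Entropy balance on the reservoirs: −Q_H/T_H = -0.2603 kJ/K, +Q_C/T_C = 0.5208 kJ/K.
ΔS_univ = −Q_H/T_H + Q_C/T_C = 0.261 kJ/K (> 0, since η = 0.498 < η_Carnot = 0.749).

ΔS_univ ≈ 0.261 kJ/K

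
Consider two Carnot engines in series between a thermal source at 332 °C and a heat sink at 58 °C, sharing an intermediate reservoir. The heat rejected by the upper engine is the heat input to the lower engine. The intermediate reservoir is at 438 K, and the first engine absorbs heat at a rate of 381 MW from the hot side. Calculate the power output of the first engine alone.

Ẇ₁ ≈ 105 MW

T_H = 332 °C → 332 + 273.15 = 605.15 K.
T_C = 58 °C → 58 + 273.15 = 331.15 K.
First-stage efficiency η₁ = 1 − T_m/T_H = 1 − 438.00/605.15 = 0.2762.
W₁ = η₁·Q_H = 0.2762 × 381 = 105 MW.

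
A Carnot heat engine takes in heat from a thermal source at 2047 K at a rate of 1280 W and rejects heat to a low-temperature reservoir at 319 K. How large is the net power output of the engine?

Ẇ ≈ 1081 W

For a reversible engine, η = 1 − T_C/T_H = 1 − 319.00/2047.00 = 0.8442.
W = η·Q_H = 0.8442 × 1280 = 1081 W.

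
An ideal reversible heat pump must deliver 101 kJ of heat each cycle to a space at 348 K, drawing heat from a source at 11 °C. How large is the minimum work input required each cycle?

W_in ≈ 18.5 kJ

T_C = 11 °C → 11 + 273.15 = 284.15 K.
For a reversible heat pump, COP_HP = T_H/(T_H − T_C) = 348.00/63.85 = 5.4503.
W = Q_H/COP_HP = 101/5.4503 = 18.5 kJ.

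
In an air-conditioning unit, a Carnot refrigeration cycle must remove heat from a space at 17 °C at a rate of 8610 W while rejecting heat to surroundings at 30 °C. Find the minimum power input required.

Ẇ_in ≈ 386 W

T_H = 30 °C → 30 + 273.15 = 303.15 K.
T_C = 17 °C → 17 + 273.15 = 290.15 K.
Carnot COP: COP_R = T_C/(T_H − T_C) = 290.15/13.00 = 22.3192.
W = Q_C/COP_R = 8610/22.3192 = 386 W.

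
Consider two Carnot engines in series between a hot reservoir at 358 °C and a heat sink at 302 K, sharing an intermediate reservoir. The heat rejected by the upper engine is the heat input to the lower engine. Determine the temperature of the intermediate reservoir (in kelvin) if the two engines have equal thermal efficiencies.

T_H = 358 °C → 358 + 273.15 = 631.15 K.
Equal efficiencies require 1 − T_m/T_H = 1 − T_C/T_m, i.e. T_m/T_H = T_C/T_m, so T_m = √(T_H·T_C) = √(631.15 × 302.00) = 437 K.

T_m ≈ 437 K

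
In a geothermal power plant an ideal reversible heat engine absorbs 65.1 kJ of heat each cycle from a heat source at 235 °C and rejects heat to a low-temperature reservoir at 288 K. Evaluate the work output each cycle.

W ≈ 28.2 kJ

T_H = 235 °C → 235 + 273.15 = 508.15 K.
For a reversible engine, η = 1 − T_C/T_H = 1 − 288.00/508.15 = 0.4332.
W = η·Q_H = 0.4332 × 65.1 = 28.2 kJ.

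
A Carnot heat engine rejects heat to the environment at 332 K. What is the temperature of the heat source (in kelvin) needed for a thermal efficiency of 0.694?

From η = 1 − T_C/T_H, solving for T_H gives T_H = T_C/(1 − η) = 332.00/(1 − 0.694) = 1080 K.

T_H ≈ 1080 K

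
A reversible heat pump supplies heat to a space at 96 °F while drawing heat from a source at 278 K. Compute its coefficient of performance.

COP_HP ≈ 10.05

T_H = 96 °F → (96 − 32) × 5/9 = 35.56 °C = 308.71 K.
COP_HP = T_H/(T_H − T_C) = 308.71/(308.71 − 278.00) = 10.05.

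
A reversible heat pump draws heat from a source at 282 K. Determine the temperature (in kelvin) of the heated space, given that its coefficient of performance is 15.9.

COP_HP = T_H/(T_H − T_C) ⇒ T_H = T_C·COP_HP/(COP_HP − 1) = 282.00 × 15.9/(15.9 − 1) = 301 K.

T_H ≈ 301 K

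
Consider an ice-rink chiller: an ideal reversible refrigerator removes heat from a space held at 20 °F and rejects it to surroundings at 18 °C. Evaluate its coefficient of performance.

COP_R ≈ 10.8

T_H = 18 °C → 18 + 273.15 = 291.15 K.
T_C = 20 °F → (20 − 32) × 5/9 = -6.67 °C = 266.48 K.
COP_R = T_C/(T_H − T_C) = 266.48/(291.15 − 266.48) = 10.8.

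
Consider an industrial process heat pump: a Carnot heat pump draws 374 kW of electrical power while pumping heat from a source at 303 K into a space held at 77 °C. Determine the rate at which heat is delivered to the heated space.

T_H = 77 °C → 77 + 273.15 = 350.15 K.
COP_HP = T_H/(T_H − T_C) = 350.15/47.15 = 7.4263.
Q_H = COP_HP · W = 7.4263 × 374 = 2780 kW.

Q̇_H ≈ 2780 kW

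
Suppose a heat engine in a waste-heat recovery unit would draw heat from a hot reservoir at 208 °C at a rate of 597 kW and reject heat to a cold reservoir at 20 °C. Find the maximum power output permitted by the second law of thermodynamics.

Ẇ_max ≈ 233 kW

T_H = 208 °C → 208 + 273.15 = 481.15 K.
T_C = 20 °C → 20 + 273.15 = 293.15 K.
The second-law ceiling is the Carnot efficiency, η_max = 1 − T_C/T_H = 1 − 293.15/481.15 = 0.3907.
W_max = η_max · Q_H = 0.3907 × 597 = 233 kW.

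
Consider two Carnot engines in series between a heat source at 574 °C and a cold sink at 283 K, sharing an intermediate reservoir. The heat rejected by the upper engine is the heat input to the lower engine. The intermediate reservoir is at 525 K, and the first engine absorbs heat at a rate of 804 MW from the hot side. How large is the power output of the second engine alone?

T_H = 574 °C → 574 + 273.15 = 847.15 K.
Heat entering the second stage: Q_m = Q_H·(T_m/T_H) = 804 × 525.00/847.15 = 498 MW.
Second-stage efficiency η₂ = 1 − T_C/T_m = 1 − 283.00/525.00 = 0.4610, so W₂ = η₂·Q_m = 230 MW.

Ẇ₂ ≈ 230 MW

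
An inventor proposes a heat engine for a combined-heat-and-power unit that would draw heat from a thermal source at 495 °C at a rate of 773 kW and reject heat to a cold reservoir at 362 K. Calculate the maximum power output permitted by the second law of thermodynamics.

T_H = 495 °C → 495 + 273.15 = 768.15 K.
No engine can exceed the Carnot limit: η_max = 1 − T_C/T_H = 1 − 362.00/768.15 = 0.5287.
W_max = η_max · Q_H = 0.5287 × 773 = 409 kW.

Ẇ_max ≈ 409 kW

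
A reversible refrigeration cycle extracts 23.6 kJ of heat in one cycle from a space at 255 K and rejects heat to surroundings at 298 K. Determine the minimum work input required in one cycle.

Carnot COP: COP_R = T_C/(T_H − T_C) = 255.00/43.00 = 5.9302.
W = Q_C/COP_R = 23.6/5.9302 = 3.98 kJ.

W_in ≈ 3.98 kJ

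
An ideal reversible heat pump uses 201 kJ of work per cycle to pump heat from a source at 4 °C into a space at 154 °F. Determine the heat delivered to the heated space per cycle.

Q_H ≈ 1070 kJ

T_H = 154 °F → (154 − 32) × 5/9 = 67.78 °C = 340.93 K.
T_C = 4 °C → 4 + 273.15 = 277.15 K.
For a reversible heat pump, COP_HP = T_H/(T_H − T_C) = 340.93/63.78 = 5.3456.
Q_H = COP_HP · W = 5.3456 × 201 = 1070 kJ.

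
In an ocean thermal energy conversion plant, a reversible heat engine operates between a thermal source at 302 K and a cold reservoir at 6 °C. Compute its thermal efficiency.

η ≈ 0.0757

T_C = 6 °C → 6 + 273.15 = 279.15 K.
For a reversible engine, η = 1 − T_C/T_H = 1 − 279.15/302.00 = 0.0757.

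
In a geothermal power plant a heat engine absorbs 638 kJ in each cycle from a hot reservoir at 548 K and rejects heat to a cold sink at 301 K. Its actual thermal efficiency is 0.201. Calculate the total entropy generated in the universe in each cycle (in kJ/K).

W = η·Q_H = 0.201 × 638 = 128.2 kJ, so Q_C = Q_H − W = 509.8 kJ.
Reservoir entropy changes: ΔS_H = −Q_H/T_H = −638/548.00 = -1.164 kJ/K and ΔS_C = +Q_C/T_C = 509.8/301.00 = 1.694 kJ/K.
ΔS_univ = −Q_H/T_H + Q_C/T_C = 0.529 kJ/K (> 0, since η = 0.201 < η_Carnot = 0.451).

ΔS_univ ≈ 0.529 kJ/K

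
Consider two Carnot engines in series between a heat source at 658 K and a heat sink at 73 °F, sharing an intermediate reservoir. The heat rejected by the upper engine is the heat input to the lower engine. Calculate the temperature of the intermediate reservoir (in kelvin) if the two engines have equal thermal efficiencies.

T_m ≈ 441.3 K

T_C = 73 °F → (73 − 32) × 5/9 = 22.78 °C = 295.93 K.
Equal efficiencies require 1 − T_m/T_H = 1 − T_C/T_m, i.e. T_m/T_H = T_C/T_m, so T_m = √(T_H·T_C) = √(658.00 × 295.93) = 441.3 K.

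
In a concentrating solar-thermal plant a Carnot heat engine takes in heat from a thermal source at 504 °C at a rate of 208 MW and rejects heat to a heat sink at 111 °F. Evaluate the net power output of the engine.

Ẇ ≈ 123.1 MW

T_H = 504 °C → 504 + 273.15 = 777.15 K.
T_C = 111 °F → (111 − 32) × 5/9 = 43.89 °C = 317.04 K.
η_rev = 1 − T_C/T_H = 1 − 317.04/777.15 = 0.5920.
W = η·Q_H = 0.5920 × 208 = 123.1 MW.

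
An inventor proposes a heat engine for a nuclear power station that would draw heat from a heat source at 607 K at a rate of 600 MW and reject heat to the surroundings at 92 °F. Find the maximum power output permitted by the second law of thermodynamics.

T_C = 92 °F → (92 − 32) × 5/9 = 33.33 °C = 306.48 K.
The second-law ceiling is the Carnot efficiency, η_max = 1 − T_C/T_H = 1 − 306.48/607.00 = 0.4951.
W_max = η_max · Q_H = 0.4951 × 600 = 297.1 MW.

Ẇ_max ≈ 297.1 MW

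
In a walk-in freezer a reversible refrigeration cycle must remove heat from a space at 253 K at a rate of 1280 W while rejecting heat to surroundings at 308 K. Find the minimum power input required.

Carnot COP: COP_R = T_C/(T_H − T_C) = 253.00/55.00 = 4.6000.
W = Q_C/COP_R = 1280/4.6000 = 278 W.

Ẇ_in ≈ 278 W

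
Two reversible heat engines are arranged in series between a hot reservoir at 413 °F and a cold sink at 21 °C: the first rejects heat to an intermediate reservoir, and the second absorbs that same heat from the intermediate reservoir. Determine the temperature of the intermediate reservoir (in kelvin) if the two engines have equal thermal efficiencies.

T_m ≈ 377.6 K

T_H = 413 °F → (413 − 32) × 5/9 = 211.67 °C = 484.82 K.
T_C = 21 °C → 21 + 273.15 = 294.15 K.
Equal efficiencies require 1 − T_m/T_H = 1 − T_C/T_m, i.e. T_m/T_H = T_C/T_m, so T_m = √(T_H·T_C) = √(484.82 × 294.15) = 377.6 K.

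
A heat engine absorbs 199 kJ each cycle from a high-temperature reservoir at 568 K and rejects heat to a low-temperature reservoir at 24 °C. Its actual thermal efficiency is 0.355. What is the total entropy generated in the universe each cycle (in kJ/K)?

T_C = 24 °C → 24 + 273.15 = 297.15 K.
W = η·Q_H = 0.355 × 199 = 70.64 kJ, so Q_C = Q_H − W = 128.4 kJ.
Entropy balance on the reservoirs: −Q_H/T_H = -0.3504 kJ/K, +Q_C/T_C = 0.4320 kJ/K.
ΔS_univ = −Q_H/T_H + Q_C/T_C = 0.0816 kJ/K (> 0, since η = 0.355 < η_Carnot = 0.477).

ΔS_univ ≈ 0.0816 kJ/K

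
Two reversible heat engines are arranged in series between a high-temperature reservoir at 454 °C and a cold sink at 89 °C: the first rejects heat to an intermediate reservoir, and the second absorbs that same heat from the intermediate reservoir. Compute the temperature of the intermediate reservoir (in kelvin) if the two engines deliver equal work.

T_H = 454 °C → 454 + 273.15 = 727.15 K.
T_C = 89 °C → 89 + 273.15 = 362.15 K.
For reversible stages Q_m = Q_H·(T_m/T_H). Setting W₁ = Q_H(1 − T_m/T_H) equal to W₂ = Q_m(1 − T_C/T_m) = Q_H·(T_m − T_C)/T_H gives T_H − T_m = T_m − T_C, so T_m = (T_H + T_C)/2 = (727.15 + 362.15)/2 = 544.6 K.

T_m ≈ 544.6 K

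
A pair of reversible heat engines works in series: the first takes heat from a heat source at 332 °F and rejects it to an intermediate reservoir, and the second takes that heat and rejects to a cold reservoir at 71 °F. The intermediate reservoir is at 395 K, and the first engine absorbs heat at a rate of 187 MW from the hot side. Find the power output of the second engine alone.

Ẇ₂ ≈ 42.60 MW

T_H = 332 °F → (332 − 32) × 5/9 = 166.67 °C = 439.82 K.
T_C = 71 °F → (71 − 32) × 5/9 = 21.67 °C = 294.82 K.
Heat entering the second stage: Q_m = Q_H·(T_m/T_H) = 187 × 395.00/439.82 = 167.9 MW.
Second-stage efficiency η₂ = 1 − T_C/T_m = 1 − 294.82/395.00 = 0.2536, so W₂ = η₂·Q_m = 42.60 MW.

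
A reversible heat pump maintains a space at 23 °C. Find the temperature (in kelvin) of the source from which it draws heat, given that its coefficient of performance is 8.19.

T_H = 23 °C → 23 + 273.15 = 296.15 K.
COP_HP = T_H/(T_H − T_C) ⇒ T_C = T_H·(COP_HP − 1)/COP_HP = 296.15 × (8.19 − 1)/8.19 = 260.0 K.

T_C ≈ 260.0 K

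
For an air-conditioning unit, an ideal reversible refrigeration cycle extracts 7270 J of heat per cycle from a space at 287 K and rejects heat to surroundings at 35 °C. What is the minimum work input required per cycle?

T_H = 35 °C → 35 + 273.15 = 308.15 K.
The reversible coefficient of performance is COP_R = T_C/(T_H − T_C) = 287.00/21.15 = 13.5697.
W = Q_C/COP_R = 7270/13.5697 = 536 J.

W_in ≈ 536 J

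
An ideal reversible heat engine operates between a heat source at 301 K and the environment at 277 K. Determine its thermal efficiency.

η ≈ 0.0797

For a reversible engine, η = 1 − T_C/T_H = 1 − 277.00/301.00 = 0.0797.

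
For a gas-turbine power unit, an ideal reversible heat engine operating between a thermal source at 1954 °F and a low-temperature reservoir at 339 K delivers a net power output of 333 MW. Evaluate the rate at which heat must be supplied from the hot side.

T_H = 1954 °F → (1954 − 32) × 5/9 = 1067.78 °C = 1340.93 K.
Since the cycle is reversible, η = 1 − T_C/T_H = 1 − 339.00/1340.93 = 0.7472.
Q_H = W/η = 333/0.7472 = 445.7 MW.

Q̇_H ≈ 445.7 MW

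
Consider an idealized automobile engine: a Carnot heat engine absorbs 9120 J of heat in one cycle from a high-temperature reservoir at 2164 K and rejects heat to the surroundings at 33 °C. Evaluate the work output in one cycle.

W ≈ 7830 J

T_C = 33 °C → 33 + 273.15 = 306.15 K.
The Carnot efficiency is η = 1 − T_C/T_H = 1 − 306.15/2164.00 = 0.8585.
W = η·Q_H = 0.8585 × 9120 = 7830 J.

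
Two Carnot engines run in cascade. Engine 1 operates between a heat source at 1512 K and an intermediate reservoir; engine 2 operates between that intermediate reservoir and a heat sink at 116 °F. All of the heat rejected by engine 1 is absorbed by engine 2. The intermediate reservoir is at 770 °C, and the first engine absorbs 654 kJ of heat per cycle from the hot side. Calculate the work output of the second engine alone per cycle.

T_C = 116 °F → (116 − 32) × 5/9 = 46.67 °C = 319.82 K.
T_m = 770 °C → 770 + 273.15 = 1043.15 K.
Heat entering the second stage: Q_m = Q_H·(T_m/T_H) = 654 × 1043.15/1512.00 = 451 kJ.
Second-stage efficiency η₂ = 1 − T_C/T_m = 1 − 319.82/1043.15 = 0.6934, so W₂ = η₂·Q_m = 313 kJ.

W₂ ≈ 313 kJ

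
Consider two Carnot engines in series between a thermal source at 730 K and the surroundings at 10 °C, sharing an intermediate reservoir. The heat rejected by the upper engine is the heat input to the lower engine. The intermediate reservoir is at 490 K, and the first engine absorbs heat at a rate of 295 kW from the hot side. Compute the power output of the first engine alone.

Ẇ₁ ≈ 97.0 kW

T_C = 10 °C → 10 + 273.15 = 283.15 K.
First-stage efficiency η₁ = 1 − T_m/T_H = 1 − 490.00/730.00 = 0.3288.
W₁ = η₁·Q_H = 0.3288 × 295 = 97.0 kW.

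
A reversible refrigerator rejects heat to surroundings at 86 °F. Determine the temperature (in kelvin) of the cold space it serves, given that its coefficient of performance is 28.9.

T_H = 86 °F → (86 − 32) × 5/9 = 30.00 °C = 303.15 K.
COP_R = T_C/(T_H − T_C) ⇒ T_C = T_H·COP_R/(1 + COP_R) = 303.15 × 28.9/(1 + 28.9) = 293.0 K.

T_C ≈ 293.0 K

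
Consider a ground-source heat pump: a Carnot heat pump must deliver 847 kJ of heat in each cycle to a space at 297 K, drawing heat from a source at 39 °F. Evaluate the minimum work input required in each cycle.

W_in ≈ 56.93 kJ

T_C = 39 °F → (39 − 32) × 5/9 = 3.89 °C = 277.04 K.
The Carnot heat-pump COP is COP_HP = T_H/(T_H − T_C) = 297.00/19.96 = 14.8789.
W = Q_H/COP_HP = 847/14.8789 = 56.93 kJ.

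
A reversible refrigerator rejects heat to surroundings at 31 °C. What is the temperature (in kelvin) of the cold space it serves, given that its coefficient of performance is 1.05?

T_C ≈ 156 K

T_H = 31 °C → 31 + 273.15 = 304.15 K.
COP_R = T_C/(T_H − T_C) ⇒ T_C = T_H·COP_R/(1 + COP_R) = 304.15 × 1.05/(1 + 1.05) = 156 K.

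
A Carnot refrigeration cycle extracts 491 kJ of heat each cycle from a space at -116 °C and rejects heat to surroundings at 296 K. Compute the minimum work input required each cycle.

T_C = -116 °C → -116 + 273.15 = 157.15 K.
Carnot COP: COP_R = T_C/(T_H − T_C) = 157.15/138.85 = 1.1318.
W = Q_C/COP_R = 491/1.1318 = 434 kJ.

W_in ≈ 434 kJ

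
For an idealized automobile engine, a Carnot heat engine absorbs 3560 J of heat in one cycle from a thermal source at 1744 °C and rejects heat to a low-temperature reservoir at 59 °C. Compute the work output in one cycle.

W ≈ 2974 J

T_H = 1744 °C → 1744 + 273.15 = 2017.15 K.
T_C = 59 °C → 59 + 273.15 = 332.15 K.
η_rev = 1 − T_C/T_H = 1 − 332.15/2017.15 = 0.8353.
W = η·Q_H = 0.8353 × 3560 = 2974 J.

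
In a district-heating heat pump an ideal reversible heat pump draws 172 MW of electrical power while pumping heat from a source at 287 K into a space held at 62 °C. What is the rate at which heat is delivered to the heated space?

Q̇_H ≈ 1200 MW

T_H = 62 °C → 62 + 273.15 = 335.15 K.
The Carnot heat-pump COP is COP_HP = T_H/(T_H − T_C) = 335.15/48.15 = 6.9605.
Q_H = COP_HP · W = 6.9605 × 172 = 1200 MW.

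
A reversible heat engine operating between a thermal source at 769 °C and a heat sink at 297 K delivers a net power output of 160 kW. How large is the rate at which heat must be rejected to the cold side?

T_H = 769 °C → 769 + 273.15 = 1042.15 K.
For a reversible engine, η = 1 − T_C/T_H = 1 − 297.00/1042.15 = 0.7150.
Since Q_C/Q_H = T_C/T_H and Q_H = W/η, Q_C = W·T_C/(T_H − T_C) = 160 × 297.00/745.15 = 63.8 kW.

Q̇_C ≈ 63.8 kW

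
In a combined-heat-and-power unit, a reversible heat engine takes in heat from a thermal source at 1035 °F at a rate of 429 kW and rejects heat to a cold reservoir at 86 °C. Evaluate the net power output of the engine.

Ẇ ≈ 243 kW

T_H = 1035 °F → (1035 − 32) × 5/9 = 557.22 °C = 830.37 K.
T_C = 86 °C → 86 + 273.15 = 359.15 K.
The Carnot efficiency is η = 1 − T_C/T_H = 1 − 359.15/830.37 = 0.5675.
W = η·Q_H = 0.5675 × 429 = 243 kW.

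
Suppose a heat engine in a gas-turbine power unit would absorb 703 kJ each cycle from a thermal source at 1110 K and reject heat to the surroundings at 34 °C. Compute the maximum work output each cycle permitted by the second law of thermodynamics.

W_max ≈ 508.5 kJ

T_C = 34 °C → 34 + 273.15 = 307.15 K.
The upper bound on efficiency is η_max = 1 − T_C/T_H = 1 − 307.15/1110.00 = 0.7233.
W_max = η_max · Q_H = 0.7233 × 703 = 508.5 kJ.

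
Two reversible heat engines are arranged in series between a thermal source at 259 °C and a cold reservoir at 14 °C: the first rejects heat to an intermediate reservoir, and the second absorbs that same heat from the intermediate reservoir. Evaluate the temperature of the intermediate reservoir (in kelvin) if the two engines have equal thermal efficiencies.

T_m ≈ 391 K

T_H = 259 °C → 259 + 273.15 = 532.15 K.
T_C = 14 °C → 14 + 273.15 = 287.15 K.
Equal efficiencies require 1 − T_m/T_H = 1 − T_C/T_m, i.e. T_m/T_H = T_C/T_m, so T_m = √(T_H·T_C) = √(532.15 × 287.15) = 391 K.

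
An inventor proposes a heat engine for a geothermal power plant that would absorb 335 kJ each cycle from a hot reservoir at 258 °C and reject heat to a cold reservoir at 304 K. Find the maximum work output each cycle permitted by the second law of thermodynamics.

T_H = 258 °C → 258 + 273.15 = 531.15 K.
No engine can exceed the Carnot limit: η_max = 1 − T_C/T_H = 1 − 304.00/531.15 = 0.4277.
W_max = η_max · Q_H = 0.4277 × 335 = 143.3 kJ.

W_max ≈ 143.3 kJ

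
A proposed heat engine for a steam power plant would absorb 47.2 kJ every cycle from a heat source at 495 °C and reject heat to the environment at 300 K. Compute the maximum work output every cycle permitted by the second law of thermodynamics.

T_H = 495 °C → 495 + 273.15 = 768.15 K.
The second-law ceiling is the Carnot efficiency, η_max = 1 − T_C/T_H = 1 − 300.00/768.15 = 0.6095.
W_max = η_max · Q_H = 0.6095 × 47.2 = 28.77 kJ.

W_max ≈ 28.77 kJ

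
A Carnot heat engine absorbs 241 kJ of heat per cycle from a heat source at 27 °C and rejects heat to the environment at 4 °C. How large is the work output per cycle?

T_H = 27 °C → 27 + 273.15 = 300.15 K.
T_C = 4 °C → 4 + 273.15 = 277.15 K.
For a reversible engine, η = 1 − T_C/T_H = 1 − 277.15/300.15 = 0.0766.
W = η·Q_H = 0.0766 × 241 = 18.5 kJ.

W ≈ 18.5 kJ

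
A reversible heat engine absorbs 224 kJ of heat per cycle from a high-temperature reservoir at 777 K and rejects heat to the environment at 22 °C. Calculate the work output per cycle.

T_C = 22 °C → 22 + 273.15 = 295.15 K.
Since the cycle is reversible, η = 1 − T_C/T_H = 1 − 295.15/777.00 = 0.6201.
W = η·Q_H = 0.6201 × 224 = 139 kJ.

W ≈ 139 kJ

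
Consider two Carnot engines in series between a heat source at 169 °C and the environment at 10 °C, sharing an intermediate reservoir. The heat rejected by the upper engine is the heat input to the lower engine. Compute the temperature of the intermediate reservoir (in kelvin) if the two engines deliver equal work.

T_m ≈ 363 K

T_H = 169 °C → 169 + 273.15 = 442.15 K.
T_C = 10 °C → 10 + 273.15 = 283.15 K.
For reversible stages Q_m = Q_H·(T_m/T_H). Setting W₁ = Q_H(1 − T_m/T_H) equal to W₂ = Q_m(1 − T_C/T_m) = Q_H·(T_m − T_C)/T_H gives T_H − T_m = T_m − T_C, so T_m = (T_H + T_C)/2 = (442.15 + 283.15)/2 = 363 K.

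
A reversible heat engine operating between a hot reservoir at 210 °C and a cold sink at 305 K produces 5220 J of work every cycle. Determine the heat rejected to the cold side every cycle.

T_H = 210 °C → 210 + 273.15 = 483.15 K.
For a reversible engine, η = 1 − T_C/T_H = 1 − 305.00/483.15 = 0.3687.
Since Q_C/Q_H = T_C/T_H and Q_H = W/η, Q_C = W·T_C/(T_H − T_C) = 5220 × 305.00/178.15 = 8937 J.

Q_C ≈ 8937 J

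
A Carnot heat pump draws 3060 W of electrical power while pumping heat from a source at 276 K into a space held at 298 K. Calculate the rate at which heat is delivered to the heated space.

Q̇_H ≈ 41450 W

Reversible heating COP: COP_HP = T_H/(T_H − T_C) = 298.00/22.00 = 13.5455.
Q_H = COP_HP · W = 13.5455 × 3060 = 41450 W.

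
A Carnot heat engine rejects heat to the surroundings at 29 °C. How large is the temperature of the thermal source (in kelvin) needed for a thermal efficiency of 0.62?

T_C = 29 °C → 29 + 273.15 = 302.15 K.
From η = 1 − T_C/T_H, solving for T_H gives T_H = T_C/(1 − η) = 302.15/(1 − 0.62) = 795 K.

T_H ≈ 795 K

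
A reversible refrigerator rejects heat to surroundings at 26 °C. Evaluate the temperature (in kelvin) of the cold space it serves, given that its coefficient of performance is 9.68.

T_C ≈ 271.1 K

T_H = 26 °C → 26 + 273.15 = 299.15 K.
COP_R = T_C/(T_H − T_C) ⇒ T_C = T_H·COP_R/(1 + COP_R) = 299.15 × 9.68/(1 + 9.68) = 271.1 K.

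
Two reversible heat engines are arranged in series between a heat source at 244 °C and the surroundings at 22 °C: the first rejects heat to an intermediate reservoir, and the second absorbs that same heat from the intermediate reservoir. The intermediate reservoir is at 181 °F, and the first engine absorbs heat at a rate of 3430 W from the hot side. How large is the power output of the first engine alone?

Ẇ₁ ≈ 1070 W

T_H = 244 °C → 244 + 273.15 = 517.15 K.
T_C = 22 °C → 22 + 273.15 = 295.15 K.
T_m = 181 °F → (181 − 32) × 5/9 = 82.78 °C = 355.93 K.
First-stage efficiency η₁ = 1 − T_m/T_H = 1 − 355.93/517.15 = 0.3118.
W₁ = η₁·Q_H = 0.3118 × 3430 = 1070 W.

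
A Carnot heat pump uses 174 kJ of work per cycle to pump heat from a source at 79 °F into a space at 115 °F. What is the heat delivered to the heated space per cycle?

Q_H ≈ 2780 kJ

T_H = 115 °F → (115 − 32) × 5/9 = 46.11 °C = 319.26 K.
T_C = 79 °F → (79 − 32) × 5/9 = 26.11 °C = 299.26 K.
COP_HP = T_H/(T_H − T_C) = 319.26/20.00 = 15.9631.
Q_H = COP_HP · W = 15.9631 × 174 = 2780 kJ.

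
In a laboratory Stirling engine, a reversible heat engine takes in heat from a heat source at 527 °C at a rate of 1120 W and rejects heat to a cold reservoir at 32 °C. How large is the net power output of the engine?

Ẇ ≈ 693 W

T_H = 527 °C → 527 + 273.15 = 800.15 K.
T_C = 32 °C → 32 + 273.15 = 305.15 K.
η_rev = 1 − T_C/T_H = 1 − 305.15/800.15 = 0.6186.
W = η·Q_H = 0.6186 × 1120 = 693 W.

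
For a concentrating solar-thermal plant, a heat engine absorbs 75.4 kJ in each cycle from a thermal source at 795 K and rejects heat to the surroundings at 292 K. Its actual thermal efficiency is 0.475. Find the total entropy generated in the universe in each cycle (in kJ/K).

ΔS_univ ≈ 0.04072 kJ/K

W = η·Q_H = 0.475 × 75.4 = 35.81 kJ, so Q_C = Q_H − W = 39.59 kJ.
Entropy balance on the reservoirs: −Q_H/T_H = -0.09484 kJ/K, +Q_C/T_C = 0.1356 kJ/K.
ΔS_univ = −Q_H/T_H + Q_C/T_C = 0.04072 kJ/K (> 0, since η = 0.475 < η_Carnot = 0.633).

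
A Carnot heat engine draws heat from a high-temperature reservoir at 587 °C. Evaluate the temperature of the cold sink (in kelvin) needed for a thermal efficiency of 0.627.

T_H = 587 °C → 587 + 273.15 = 860.15 K.
From η = 1 − T_C/T_H, T_C = T_H·(1 − η) = 860.15 × (1 − 0.627) = 320.8 K.

T_C ≈ 320.8 K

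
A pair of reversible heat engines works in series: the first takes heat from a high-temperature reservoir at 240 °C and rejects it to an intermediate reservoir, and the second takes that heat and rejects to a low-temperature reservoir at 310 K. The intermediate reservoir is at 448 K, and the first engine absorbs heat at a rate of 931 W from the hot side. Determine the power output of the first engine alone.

T_H = 240 °C → 240 + 273.15 = 513.15 K.
First-stage efficiency η₁ = 1 − T_m/T_H = 1 − 448.00/513.15 = 0.1270.
W₁ = η₁·Q_H = 0.1270 × 931 = 118 W.

Ẇ₁ ≈ 118 W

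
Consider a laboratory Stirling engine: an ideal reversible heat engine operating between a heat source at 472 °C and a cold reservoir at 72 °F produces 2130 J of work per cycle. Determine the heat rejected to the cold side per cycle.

Q_C ≈ 1399 J

T_H = 472 °C → 472 + 273.15 = 745.15 K.
T_C = 72 °F → (72 − 32) × 5/9 = 22.22 °C = 295.37 K.
For a reversible engine, η = 1 − T_C/T_H = 1 − 295.37/745.15 = 0.6036.
Since Q_C/Q_H = T_C/T_H and Q_H = W/η, Q_C = W·T_C/(T_H − T_C) = 2130 × 295.37/449.78 = 1399 J.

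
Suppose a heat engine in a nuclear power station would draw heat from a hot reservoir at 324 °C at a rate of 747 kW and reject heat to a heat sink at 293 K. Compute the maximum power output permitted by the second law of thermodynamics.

T_H = 324 °C → 324 + 273.15 = 597.15 K.
By the Carnot theorem, η_max = 1 − T_C/T_H = 1 − 293.00/597.15 = 0.5093.
W_max = η_max · Q_H = 0.5093 × 747 = 380.5 kW.

Ẇ_max ≈ 380.5 kW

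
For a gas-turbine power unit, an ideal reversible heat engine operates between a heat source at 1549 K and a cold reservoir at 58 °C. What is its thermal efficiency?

T_C = 58 °C → 58 + 273.15 = 331.15 K.
The Carnot efficiency is η = 1 − T_C/T_H = 1 − 331.15/1549.00 = 0.786.

η ≈ 0.786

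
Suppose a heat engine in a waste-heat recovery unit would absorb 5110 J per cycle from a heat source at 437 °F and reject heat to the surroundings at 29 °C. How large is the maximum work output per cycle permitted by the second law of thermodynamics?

W_max ≈ 2011 J

T_H = 437 °F → (437 − 32) × 5/9 = 225.00 °C = 498.15 K.
T_C = 29 °C → 29 + 273.15 = 302.15 K.
The second-law ceiling is the Carnot efficiency, η_max = 1 − T_C/T_H = 1 − 302.15/498.15 = 0.3935.
W_max = η_max · Q_H = 0.3935 × 5110 = 2011 J.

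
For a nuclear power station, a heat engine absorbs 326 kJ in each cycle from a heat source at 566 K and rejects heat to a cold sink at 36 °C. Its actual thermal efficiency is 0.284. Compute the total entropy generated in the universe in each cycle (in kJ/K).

T_C = 36 °C → 36 + 273.15 = 309.15 K.
W = η·Q_H = 0.284 × 326 = 92.58 kJ, so Q_C = Q_H − W = 233.4 kJ.
The hot reservoir loses entropy Q_H/T_H = 326/566.00 = 0.5760 kJ/K; the cold reservoir gains Q_C/T_C = 233.4/309.15 = 0.7550 kJ/K.
ΔS_univ = −Q_H/T_H + Q_C/T_C = 0.1791 kJ/K (> 0, since η = 0.284 < η_Carnot = 0.454).

ΔS_univ ≈ 0.1791 kJ/K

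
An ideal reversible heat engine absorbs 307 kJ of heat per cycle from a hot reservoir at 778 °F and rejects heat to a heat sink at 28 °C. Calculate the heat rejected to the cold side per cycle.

Q_C ≈ 134 kJ

T_H = 778 °F → (778 − 32) × 5/9 = 414.44 °C = 687.59 K.
T_C = 28 °C → 28 + 273.15 = 301.15 K.
Carnot efficiency: η = 1 − T_C/T_H = 1 − 301.15/687.59 = 0.5620.
For a reversible cycle Q_C/Q_H = T_C/T_H, so Q_C = 307 × 301.15/687.59 = 134 kJ.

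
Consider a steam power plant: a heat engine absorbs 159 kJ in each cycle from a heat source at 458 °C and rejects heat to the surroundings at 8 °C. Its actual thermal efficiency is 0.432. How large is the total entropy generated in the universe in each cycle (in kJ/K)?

T_H = 458 °C → 458 + 273.15 = 731.15 K.
T_C = 8 °C → 8 + 273.15 = 281.15 K.
W = η·Q_H = 0.432 × 159 = 68.69 kJ, so Q_C = Q_H − W = 90.31 kJ.
Entropy balance on the reservoirs: −Q_H/T_H = -0.2175 kJ/K, +Q_C/T_C = 0.3212 kJ/K.
ΔS_univ = −Q_H/T_H + Q_C/T_C = 0.104 kJ/K (> 0, since η = 0.432 < η_Carnot = 0.615).

ΔS_univ ≈ 0.104 kJ/K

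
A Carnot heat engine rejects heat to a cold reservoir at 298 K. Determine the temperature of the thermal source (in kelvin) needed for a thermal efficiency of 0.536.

From η = 1 − T_C/T_H, solving for T_H gives T_H = T_C/(1 − η) = 298.00/(1 − 0.536) = 642.2 K.

T_H ≈ 642.2 K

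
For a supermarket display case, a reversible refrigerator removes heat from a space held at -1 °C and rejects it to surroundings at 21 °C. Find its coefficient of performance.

COP_R ≈ 12.37

T_H = 21 °C → 21 + 273.15 = 294.15 K.
T_C = -1 °C → -1 + 273.15 = 272.15 K.
COP_R = T_C/(T_H − T_C) = 272.15/(294.15 − 272.15) = 12.37.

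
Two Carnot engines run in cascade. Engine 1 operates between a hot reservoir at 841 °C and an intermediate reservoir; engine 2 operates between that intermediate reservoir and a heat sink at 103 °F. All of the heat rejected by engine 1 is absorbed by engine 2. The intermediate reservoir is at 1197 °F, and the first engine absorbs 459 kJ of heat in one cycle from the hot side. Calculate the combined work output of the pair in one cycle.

W_total ≈ 330.2 kJ

T_H = 841 °C → 841 + 273.15 = 1114.15 K.
T_C = 103 °F → (103 − 32) × 5/9 = 39.44 °C = 312.59 K.
Two reversible stages in series are equivalent to a single Carnot engine between T_H and T_C, so η_total = 1 − T_C/T_H = 1 − 312.59/1114.15 = 0.7194.
W_total = η_total · Q_H = 0.7194 × 459 = 330.2 kJ.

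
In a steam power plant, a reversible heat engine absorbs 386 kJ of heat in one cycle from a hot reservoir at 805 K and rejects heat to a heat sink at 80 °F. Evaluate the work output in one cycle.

W ≈ 242 kJ

T_C = 80 °F → (80 − 32) × 5/9 = 26.67 °C = 299.82 K.
Since the cycle is reversible, η = 1 − T_C/T_H = 1 − 299.82/805.00 = 0.6276.
W = η·Q_H = 0.6276 × 386 = 242 kJ.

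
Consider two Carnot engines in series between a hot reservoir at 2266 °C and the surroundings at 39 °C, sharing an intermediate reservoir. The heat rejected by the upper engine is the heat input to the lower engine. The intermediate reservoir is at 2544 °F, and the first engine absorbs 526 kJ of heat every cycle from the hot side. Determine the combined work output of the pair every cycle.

T_H = 2266 °C → 2266 + 273.15 = 2539.15 K.
T_C = 39 °C → 39 + 273.15 = 312.15 K.
Two reversible stages in series are equivalent to a single Carnot engine between T_H and T_C, so η_total = 1 − T_C/T_H = 1 − 312.15/2539.15 = 0.8771.
W_total = η_total · Q_H = 0.8771 × 526 = 461 kJ.

W_total ≈ 461 kJ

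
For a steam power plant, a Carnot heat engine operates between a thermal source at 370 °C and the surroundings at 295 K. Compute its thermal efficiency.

η ≈ 0.541

T_H = 370 °C → 370 + 273.15 = 643.15 K.
For a reversible engine, η = 1 − T_C/T_H = 1 − 295.00/643.15 = 0.541.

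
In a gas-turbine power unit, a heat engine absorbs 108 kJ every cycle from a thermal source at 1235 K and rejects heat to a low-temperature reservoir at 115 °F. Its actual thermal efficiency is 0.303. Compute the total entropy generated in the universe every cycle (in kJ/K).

T_C = 115 °F → (115 − 32) × 5/9 = 46.11 °C = 319.26 K.
W = η·Q_H = 0.303 × 108 = 32.72 kJ, so Q_C = Q_H − W = 75.28 kJ.
The hot reservoir loses entropy Q_H/T_H = 108/1235.00 = 0.08745 kJ/K; the cold reservoir gains Q_C/T_C = 75.28/319.26 = 0.2358 kJ/K.
ΔS_univ = −Q_H/T_H + Q_C/T_C = 0.148 kJ/K (> 0, since η = 0.303 < η_Carnot = 0.741).

ΔS_univ ≈ 0.148 kJ/K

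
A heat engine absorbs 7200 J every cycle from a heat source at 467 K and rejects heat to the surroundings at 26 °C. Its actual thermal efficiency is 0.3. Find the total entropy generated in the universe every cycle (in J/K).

ΔS_univ ≈ 1.43 J/K

T_C = 26 °C → 26 + 273.15 = 299.15 K.
W = η·Q_H = 0.3 × 7200 = 2160 J, so Q_C = Q_H − W = 5040 J.
The hot reservoir loses entropy Q_H/T_H = 7200/467.00 = 15.42 J/K; the cold reservoir gains Q_C/T_C = 5040/299.15 = 16.85 J/K.
ΔS_univ = −Q_H/T_H + Q_C/T_C = 1.43 J/K (> 0, since η = 0.3 < η_Carnot = 0.359).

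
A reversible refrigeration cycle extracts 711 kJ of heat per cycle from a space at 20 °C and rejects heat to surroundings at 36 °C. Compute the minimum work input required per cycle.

T_H = 36 °C → 36 + 273.15 = 309.15 K.
T_C = 20 °C → 20 + 273.15 = 293.15 K.
The reversible coefficient of performance is COP_R = T_C/(T_H − T_C) = 293.15/16.00 = 18.3219.
W = Q_C/COP_R = 711/18.3219 = 38.8 kJ.

W_in ≈ 38.8 kJ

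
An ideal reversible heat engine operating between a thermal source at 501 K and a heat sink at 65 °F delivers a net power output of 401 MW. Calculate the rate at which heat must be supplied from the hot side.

T_C = 65 °F → (65 − 32) × 5/9 = 18.33 °C = 291.48 K.
η_rev = 1 − T_C/T_H = 1 − 291.48/501.00 = 0.4182.
Q_H = W/η = 401/0.4182 = 958.9 MW.

Q̇_H ≈ 958.9 MW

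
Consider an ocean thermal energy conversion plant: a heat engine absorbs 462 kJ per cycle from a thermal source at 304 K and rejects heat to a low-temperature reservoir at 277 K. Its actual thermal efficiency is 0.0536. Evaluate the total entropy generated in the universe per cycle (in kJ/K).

W = η·Q_H = 0.0536 × 462 = 24.76 kJ, so Q_C = Q_H − W = 437.2 kJ.
The hot reservoir loses entropy Q_H/T_H = 462/304.00 = 1.520 kJ/K; the cold reservoir gains Q_C/T_C = 437.2/277.00 = 1.578 kJ/K.
ΔS_univ = −Q_H/T_H + Q_C/T_C = 0.05874 kJ/K (> 0, since η = 0.0536 < η_Carnot = 0.089).

ΔS_univ ≈ 0.05874 kJ/K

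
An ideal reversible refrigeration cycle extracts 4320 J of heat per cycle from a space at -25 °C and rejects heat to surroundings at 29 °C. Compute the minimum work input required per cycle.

W_in ≈ 940 J

T_H = 29 °C → 29 + 273.15 = 302.15 K.
T_C = -25 °C → -25 + 273.15 = 248.15 K.
For a reversible refrigerator, COP_R = T_C/(T_H − T_C) = 248.15/54.00 = 4.5954.
W = Q_C/COP_R = 4320/4.5954 = 940 J.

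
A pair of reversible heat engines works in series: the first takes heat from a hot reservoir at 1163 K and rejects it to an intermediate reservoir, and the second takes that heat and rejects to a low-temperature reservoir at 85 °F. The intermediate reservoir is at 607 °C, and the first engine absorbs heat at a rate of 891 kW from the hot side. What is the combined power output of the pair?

T_C = 85 °F → (85 − 32) × 5/9 = 29.44 °C = 302.59 K.
Two reversible stages in series are equivalent to a single Carnot engine between T_H and T_C, so η_total = 1 − T_C/T_H = 1 − 302.59/1163.00 = 0.7398.
W_total = η_total · Q_H = 0.7398 × 891 = 659.2 kW.

Ẇ_total ≈ 659.2 kW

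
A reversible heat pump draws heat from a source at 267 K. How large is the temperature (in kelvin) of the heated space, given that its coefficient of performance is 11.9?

COP_HP = T_H/(T_H − T_C) ⇒ T_H = T_C·COP_HP/(COP_HP − 1) = 267.00 × 11.9/(11.9 − 1) = 291.5 K.

T_H ≈ 291.5 K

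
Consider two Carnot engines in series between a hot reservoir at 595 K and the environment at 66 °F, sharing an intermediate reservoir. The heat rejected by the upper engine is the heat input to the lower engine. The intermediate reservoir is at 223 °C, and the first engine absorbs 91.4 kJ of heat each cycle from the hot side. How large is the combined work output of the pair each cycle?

T_C = 66 °F → (66 − 32) × 5/9 = 18.89 °C = 292.04 K.
Two reversible stages in series are equivalent to a single Carnot engine between T_H and T_C, so η_total = 1 − T_C/T_H = 1 − 292.04/595.00 = 0.5092.
W_total = η_total · Q_H = 0.5092 × 91.4 = 46.5 kJ.

W_total ≈ 46.5 kJ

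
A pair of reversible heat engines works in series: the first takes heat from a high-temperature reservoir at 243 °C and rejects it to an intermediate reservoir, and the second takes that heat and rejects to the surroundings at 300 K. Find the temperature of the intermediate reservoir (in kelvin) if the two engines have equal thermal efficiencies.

T_H = 243 °C → 243 + 273.15 = 516.15 K.
Equal efficiencies require 1 − T_m/T_H = 1 − T_C/T_m, i.e. T_m/T_H = T_C/T_m, so T_m = √(T_H·T_C) = √(516.15 × 300.00) = 394 K.

T_m ≈ 394 K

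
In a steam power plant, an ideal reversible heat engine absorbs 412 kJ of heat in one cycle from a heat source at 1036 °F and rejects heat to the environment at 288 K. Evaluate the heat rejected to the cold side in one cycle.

Q_C ≈ 143 kJ

T_H = 1036 °F → (1036 − 32) × 5/9 = 557.78 °C = 830.93 K.
Carnot efficiency: η = 1 − T_C/T_H = 1 − 288.00/830.93 = 0.6534.
For a reversible cycle Q_C/Q_H = T_C/T_H, so Q_C = 412 × 288.00/830.93 = 143 kJ.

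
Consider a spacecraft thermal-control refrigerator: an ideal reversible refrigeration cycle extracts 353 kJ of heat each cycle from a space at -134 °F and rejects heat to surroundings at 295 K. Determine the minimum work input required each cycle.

T_C = -134 °F → (-134 − 32) × 5/9 = -92.22 °C = 180.93 K.
The reversible coefficient of performance is COP_R = T_C/(T_H − T_C) = 180.93/114.07 = 1.5861.
W = Q_C/COP_R = 353/1.5861 = 223 kJ.

W_in ≈ 223 kJ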